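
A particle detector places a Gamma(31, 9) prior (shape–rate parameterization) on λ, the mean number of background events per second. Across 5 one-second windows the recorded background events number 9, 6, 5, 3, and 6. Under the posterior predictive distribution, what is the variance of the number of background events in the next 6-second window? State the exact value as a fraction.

Total count: 9 + 6 + 5 + 3 + 6 = 29.
Total exposure: 5 seconds.
Posterior: α' = 31 + 29 = 60, β' = 9 + 5 = 14.
The posterior predictive for a window of length T is Negative Binomial with variance T·α'·(β'+T)/β'² = 6·60·20/196 = 1800/49.

1800/49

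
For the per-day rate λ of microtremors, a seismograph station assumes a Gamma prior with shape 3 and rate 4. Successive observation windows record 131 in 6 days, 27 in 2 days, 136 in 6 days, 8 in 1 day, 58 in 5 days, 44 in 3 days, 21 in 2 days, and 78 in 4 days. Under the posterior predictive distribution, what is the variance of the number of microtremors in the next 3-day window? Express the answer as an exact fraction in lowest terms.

Total count: 131 + 27 + 136 + 8 + 58 + 44 + 21 + 78 = 503.
Total exposure: 6 + 2 + 6 + 1 + 5 + 3 + 2 + 4 = 29 days.
By Gamma–Poisson conjugacy, the posterior is Gamma(α + Σx, β + Σt) = Gamma(3 + 503, 4 + 29) = Gamma(506, 33).
The posterior predictive for a window of length T is Negative Binomial with variance T·α'·(β'+T)/β'² = 3·506·36/1089 = 552/11.

552/11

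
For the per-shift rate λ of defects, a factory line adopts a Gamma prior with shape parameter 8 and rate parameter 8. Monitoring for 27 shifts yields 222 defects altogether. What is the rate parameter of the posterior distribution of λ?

Total count 222 over total exposure 27 shifts.
Conjugate update: add total count to the shape and total exposure to the rate, giving Gamma(230, 35).

35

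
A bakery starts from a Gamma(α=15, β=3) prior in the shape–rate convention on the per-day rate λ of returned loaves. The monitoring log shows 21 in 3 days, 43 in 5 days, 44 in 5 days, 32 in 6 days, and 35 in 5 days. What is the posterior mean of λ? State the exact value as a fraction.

190/27

Total count: 21 + 43 + 44 + 32 + 35 = 175.
Total exposure: 3 + 5 + 5 + 6 + 5 = 24 days.
Gamma(α, β) with Poisson data over total exposure Σt gives posterior Gamma(α+Σx, β+Σt) = Gamma(190, 27).
Posterior mean = α'/β' = 190/27.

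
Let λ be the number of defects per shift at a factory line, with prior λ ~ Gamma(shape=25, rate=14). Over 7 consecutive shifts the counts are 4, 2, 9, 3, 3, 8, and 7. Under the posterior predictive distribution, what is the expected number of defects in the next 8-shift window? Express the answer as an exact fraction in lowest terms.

Total count: 4 + 2 + 9 + 3 + 3 + 8 + 7 = 36.
Total exposure: 7 shifts.
Gamma(α, β) with Poisson data over total exposure Σt gives posterior Gamma(α+Σx, β+Σt) = Gamma(61, 21).
Predictive mean over an 8-shift window = T·E[λ|data] = 8·61/21 = 488/21.

488/21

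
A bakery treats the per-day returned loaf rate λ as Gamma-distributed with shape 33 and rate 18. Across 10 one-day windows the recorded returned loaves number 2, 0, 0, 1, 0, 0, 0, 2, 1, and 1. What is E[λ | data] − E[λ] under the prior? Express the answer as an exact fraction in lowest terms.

-17/42

Total count: 2 + 0 + 0 + 1 + 0 + 0 + 0 + 2 + 1 + 1 = 7.
Total exposure: 10 days.
The Gamma prior is conjugate for the Poisson rate, so λ | data ~ Gamma(33+7, 18+10) = Gamma(40, 28).
Posterior mean = 40/28 = 10/7; prior mean = 33/18 = 11/6. Difference = 10/7 − 11/6 = -17/42.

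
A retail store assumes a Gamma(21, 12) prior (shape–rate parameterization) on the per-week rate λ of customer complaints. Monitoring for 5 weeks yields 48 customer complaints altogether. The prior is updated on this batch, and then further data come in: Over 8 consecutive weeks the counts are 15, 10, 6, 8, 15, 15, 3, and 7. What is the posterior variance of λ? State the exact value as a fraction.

148/625

Total count 48 over total exposure 5 weeks.
After the first batch: Gamma(21 + 48, 12 + 5) = Gamma(69, 17).
Total count: 15 + 10 + 6 + 8 + 15 + 15 + 3 + 7 = 79.
Total exposure: 8 weeks.
After the second batch: Gamma(69 + 79, 17 + 8) = Gamma(148, 25).
Posterior variance = α'/β'² = 148/625.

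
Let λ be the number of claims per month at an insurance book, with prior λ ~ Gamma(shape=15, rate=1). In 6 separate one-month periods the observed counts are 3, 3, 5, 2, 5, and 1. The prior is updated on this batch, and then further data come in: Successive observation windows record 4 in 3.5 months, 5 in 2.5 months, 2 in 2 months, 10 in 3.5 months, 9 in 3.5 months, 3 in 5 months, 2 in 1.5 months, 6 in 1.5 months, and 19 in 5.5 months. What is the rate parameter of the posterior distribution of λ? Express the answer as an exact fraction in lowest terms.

Total count: 3 + 3 + 5 + 2 + 5 + 1 = 19.
Total exposure: 6 months.
After the first batch: Gamma(15 + 19, 1 + 6) = Gamma(34, 7).
Total count: 4 + 5 + 2 + 10 + 9 + 3 + 2 + 6 + 19 = 60.
Total exposure: 3.5 + 2.5 + 2 + 3.5 + 3.5 + 5 + 1.5 + 1.5 + 5.5 = 28.5 months.
After the second batch: Gamma(34 + 60, 7 + 28.5) = Gamma(94, 71/2).

71/2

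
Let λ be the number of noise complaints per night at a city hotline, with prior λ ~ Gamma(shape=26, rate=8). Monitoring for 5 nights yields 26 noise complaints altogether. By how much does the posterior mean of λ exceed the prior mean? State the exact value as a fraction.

3/4

Total count 26 over total exposure 5 nights.
By Gamma–Poisson conjugacy, the posterior is Gamma(α + Σx, β + Σt) = Gamma(26 + 26, 8 + 5) = Gamma(52, 13).
Posterior mean = 52/13 = 4; prior mean = 26/8 = 13/4. Difference = 4 − 13/4 = 3/4.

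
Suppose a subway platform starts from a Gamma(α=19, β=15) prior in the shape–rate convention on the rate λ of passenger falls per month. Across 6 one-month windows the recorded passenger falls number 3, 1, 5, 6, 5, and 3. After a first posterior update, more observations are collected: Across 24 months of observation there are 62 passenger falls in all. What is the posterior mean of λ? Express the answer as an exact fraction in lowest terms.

Total count: 3 + 1 + 5 + 6 + 5 + 3 = 23.
Total exposure: 6 months.
After the first batch: Gamma(19 + 23, 15 + 6) = Gamma(42, 21).
Total count 62 over total exposure 24 months.
After the second batch: Gamma(42 + 62, 21 + 24) = Gamma(104, 45).
Posterior mean = α'/β' = 104/45.

104/45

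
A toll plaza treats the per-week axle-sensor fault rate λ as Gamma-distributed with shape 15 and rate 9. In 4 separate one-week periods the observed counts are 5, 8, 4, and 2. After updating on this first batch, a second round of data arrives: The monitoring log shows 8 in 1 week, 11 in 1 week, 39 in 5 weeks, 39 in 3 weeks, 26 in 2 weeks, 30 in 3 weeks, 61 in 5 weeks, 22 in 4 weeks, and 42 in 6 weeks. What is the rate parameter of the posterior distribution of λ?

43

Total count: 5 + 8 + 4 + 2 = 19.
Total exposure: 4 weeks.
After the first batch: Gamma(15 + 19, 9 + 4) = Gamma(34, 13).
Total count: 8 + 11 + 39 + 39 + 26 + 30 + 61 + 22 + 42 = 278.
Total exposure: 1 + 1 + 5 + 3 + 2 + 3 + 5 + 4 + 6 = 30 weeks.
After the second batch: Gamma(34 + 278, 13 + 30) = Gamma(312, 43).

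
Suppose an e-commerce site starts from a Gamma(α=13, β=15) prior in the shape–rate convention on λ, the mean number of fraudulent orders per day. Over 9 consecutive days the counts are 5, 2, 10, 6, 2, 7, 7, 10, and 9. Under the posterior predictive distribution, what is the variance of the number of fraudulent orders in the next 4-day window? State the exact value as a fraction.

497/36

Total count: 5 + 2 + 10 + 6 + 2 + 7 + 7 + 10 + 9 = 58.
Total exposure: 9 days.
Posterior: α' = 13 + 58 = 71, β' = 15 + 9 = 24.
The posterior predictive for a window of length T is Negative Binomial with variance T·α'·(β'+T)/β'² = 4·71·28/576 = 497/36.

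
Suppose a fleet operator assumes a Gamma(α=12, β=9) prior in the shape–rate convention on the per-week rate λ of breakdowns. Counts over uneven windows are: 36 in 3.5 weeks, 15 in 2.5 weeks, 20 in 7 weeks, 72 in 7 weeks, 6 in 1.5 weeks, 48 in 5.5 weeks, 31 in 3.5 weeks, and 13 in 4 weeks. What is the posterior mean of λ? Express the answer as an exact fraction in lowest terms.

506/87

Total count: 36 + 15 + 20 + 72 + 6 + 48 + 31 + 13 = 241.
Total exposure: 3.5 + 2.5 + 7 + 7 + 1.5 + 5.5 + 3.5 + 4 = 34.5 weeks.
Conjugate update: add total count to the shape and total exposure to the rate, giving Gamma(253, 87/2).
Posterior mean = α'/β' = 253/(87/2) = 506/87.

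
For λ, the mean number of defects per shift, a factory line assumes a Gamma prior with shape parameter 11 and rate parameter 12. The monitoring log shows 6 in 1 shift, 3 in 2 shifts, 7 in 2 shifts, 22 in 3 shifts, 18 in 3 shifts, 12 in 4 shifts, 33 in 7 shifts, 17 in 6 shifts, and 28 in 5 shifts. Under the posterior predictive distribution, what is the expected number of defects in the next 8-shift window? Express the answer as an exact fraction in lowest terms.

Total count: 6 + 3 + 7 + 22 + 18 + 12 + 33 + 17 + 28 = 146.
Total exposure: 1 + 2 + 2 + 3 + 3 + 4 + 7 + 6 + 5 = 33 shifts.
Posterior: α' = 11 + 146 = 157, β' = 12 + 33 = 45.
Predictive mean over an 8-shift window = T·E[λ|data] = 8·157/45 = 1256/45.

1256/45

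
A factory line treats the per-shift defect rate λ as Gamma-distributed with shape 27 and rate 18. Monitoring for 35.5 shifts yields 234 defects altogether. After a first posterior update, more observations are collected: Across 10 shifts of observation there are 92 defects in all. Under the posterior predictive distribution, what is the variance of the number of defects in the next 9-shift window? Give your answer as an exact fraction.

921330/16129

Total count 234 over total exposure 35.5 shifts.
After the first batch: Gamma(27 + 234, 18 + 35.5) = Gamma(261, 107/2).
Total count 92 over total exposure 10 shifts.
After the second batch: Gamma(261 + 92, 107/2 + 10) = Gamma(353, 127/2).
The posterior predictive for a window of length T is Negative Binomial with variance T·α'·(β'+T)/β'² = 9·353·(145/2)/(16129/4) = 921330/16129.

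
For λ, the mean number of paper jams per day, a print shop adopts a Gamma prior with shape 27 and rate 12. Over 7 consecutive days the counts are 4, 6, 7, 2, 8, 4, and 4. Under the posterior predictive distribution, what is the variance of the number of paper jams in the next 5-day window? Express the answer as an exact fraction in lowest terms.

Total count: 4 + 6 + 7 + 2 + 8 + 4 + 4 = 35.
Total exposure: 7 days.
The Gamma prior is conjugate for the Poisson rate, so λ | data ~ Gamma(27+35, 12+7) = Gamma(62, 19).
The posterior predictive for a window of length T is Negative Binomial with variance T·α'·(β'+T)/β'² = 5·62·24/361 = 7440/361.

7440/361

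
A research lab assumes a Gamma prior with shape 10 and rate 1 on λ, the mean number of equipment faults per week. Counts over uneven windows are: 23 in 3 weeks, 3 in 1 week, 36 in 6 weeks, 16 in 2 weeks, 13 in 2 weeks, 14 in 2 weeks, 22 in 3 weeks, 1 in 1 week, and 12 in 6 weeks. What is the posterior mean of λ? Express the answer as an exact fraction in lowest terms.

Total count: 23 + 3 + 36 + 16 + 13 + 14 + 22 + 1 + 12 = 140.
Total exposure: 3 + 1 + 6 + 2 + 2 + 2 + 3 + 1 + 6 = 26 weeks.
Conjugate update: add total count to the shape and total exposure to the rate, giving Gamma(150, 27).
Posterior mean = α'/β' = 150/27 = 50/9.

50/9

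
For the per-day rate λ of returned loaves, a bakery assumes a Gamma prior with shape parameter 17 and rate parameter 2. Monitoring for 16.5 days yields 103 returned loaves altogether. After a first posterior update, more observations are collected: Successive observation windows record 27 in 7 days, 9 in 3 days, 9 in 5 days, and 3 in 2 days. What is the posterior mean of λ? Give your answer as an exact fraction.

336/71

Total count 103 over total exposure 16.5 days.
After the first batch: Gamma(17 + 103, 2 + 16.5) = Gamma(120, 37/2).
Total count: 27 + 9 + 9 + 3 = 48.
Total exposure: 7 + 3 + 5 + 2 = 17 days.
After the second batch: Gamma(120 + 48, 37/2 + 17) = Gamma(168, 71/2).
Posterior mean = α'/β' = 168/(71/2) = 336/71.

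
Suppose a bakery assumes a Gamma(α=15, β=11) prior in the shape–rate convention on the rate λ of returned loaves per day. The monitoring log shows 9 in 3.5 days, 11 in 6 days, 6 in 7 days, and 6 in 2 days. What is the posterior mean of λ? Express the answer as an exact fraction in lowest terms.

Total count: 9 + 11 + 6 + 6 = 32.
Total exposure: 3.5 + 6 + 7 + 2 = 18.5 days.
The Gamma prior is conjugate for the Poisson rate, so λ | data ~ Gamma(15+32, 11+18.5) = Gamma(47, 59/2).
Posterior mean = α'/β' = 47/(59/2) = 94/59.

94/59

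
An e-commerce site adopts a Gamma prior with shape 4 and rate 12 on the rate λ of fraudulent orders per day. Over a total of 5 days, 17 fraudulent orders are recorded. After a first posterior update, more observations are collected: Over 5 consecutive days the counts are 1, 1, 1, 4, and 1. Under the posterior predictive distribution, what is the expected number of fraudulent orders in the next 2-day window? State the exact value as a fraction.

29/11

Total count 17 over total exposure 5 days.
After the first batch: Gamma(4 + 17, 12 + 5) = Gamma(21, 17).
Total count: 1 + 1 + 1 + 4 + 1 = 8.
Total exposure: 5 days.
After the second batch: Gamma(21 + 8, 17 + 5) = Gamma(29, 22).
Predictive mean over a 2-day window = T·E[λ|data] = 2·29/22 = 29/11.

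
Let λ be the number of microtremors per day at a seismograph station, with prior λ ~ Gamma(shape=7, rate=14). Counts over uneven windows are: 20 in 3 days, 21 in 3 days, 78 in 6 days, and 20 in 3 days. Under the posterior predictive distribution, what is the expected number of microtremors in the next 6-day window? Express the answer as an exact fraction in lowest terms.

Total count: 20 + 21 + 78 + 20 = 139.
Total exposure: 3 + 3 + 6 + 3 = 15 days.
By Gamma–Poisson conjugacy, the posterior is Gamma(α + Σx, β + Σt) = Gamma(7 + 139, 14 + 15) = Gamma(146, 29).
Predictive mean over a 6-day window = T·E[λ|data] = 6·146/29 = 876/29.

876/29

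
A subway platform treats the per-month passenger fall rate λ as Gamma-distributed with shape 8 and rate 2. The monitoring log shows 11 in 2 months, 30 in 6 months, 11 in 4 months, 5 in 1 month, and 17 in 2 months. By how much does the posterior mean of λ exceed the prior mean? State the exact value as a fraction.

14/17

Total count: 11 + 30 + 11 + 5 + 17 = 74.
Total exposure: 2 + 6 + 4 + 1 + 2 = 15 months.
Posterior: α' = 8 + 74 = 82, β' = 2 + 15 = 17.
Posterior mean = 82/17 = 82/17; prior mean = 8/2 = 4. Difference = 82/17 − 4 = 14/17.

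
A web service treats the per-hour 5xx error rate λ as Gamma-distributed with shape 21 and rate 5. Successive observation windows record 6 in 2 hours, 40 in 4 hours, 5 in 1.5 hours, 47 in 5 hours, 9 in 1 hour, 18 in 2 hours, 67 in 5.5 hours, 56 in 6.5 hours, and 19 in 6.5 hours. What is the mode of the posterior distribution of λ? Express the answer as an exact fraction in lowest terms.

287/39

Total count: 6 + 40 + 5 + 47 + 9 + 18 + 67 + 56 + 19 = 267.
Total exposure: 2 + 4 + 1.5 + 5 + 1 + 2 + 5.5 + 6.5 + 6.5 = 34 hours.
By Gamma–Poisson conjugacy, the posterior is Gamma(α + Σx, β + Σt) = Gamma(21 + 267, 5 + 34) = Gamma(288, 39).
Posterior mode = (α'−1)/β' = 287/39.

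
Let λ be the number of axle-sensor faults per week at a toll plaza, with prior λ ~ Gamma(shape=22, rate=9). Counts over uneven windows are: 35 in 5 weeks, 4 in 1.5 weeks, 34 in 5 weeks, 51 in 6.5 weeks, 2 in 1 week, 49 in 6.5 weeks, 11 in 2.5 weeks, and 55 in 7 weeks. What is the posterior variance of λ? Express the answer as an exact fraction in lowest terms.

Total count: 35 + 4 + 34 + 51 + 2 + 49 + 11 + 55 = 241.
Total exposure: 5 + 1.5 + 5 + 6.5 + 1 + 6.5 + 2.5 + 7 = 35 weeks.
The Gamma prior is conjugate for the Poisson rate, so λ | data ~ Gamma(22+241, 9+35) = Gamma(263, 44).
Posterior variance = α'/β'² = 263/1936.

263/1936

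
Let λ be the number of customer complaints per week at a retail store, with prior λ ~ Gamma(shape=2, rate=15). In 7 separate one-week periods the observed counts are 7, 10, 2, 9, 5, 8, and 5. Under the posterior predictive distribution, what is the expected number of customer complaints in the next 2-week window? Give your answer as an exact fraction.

48/11

Total count: 7 + 10 + 2 + 9 + 5 + 8 + 5 = 46.
Total exposure: 7 weeks.
Posterior: α' = 2 + 46 = 48, β' = 15 + 7 = 22.
Predictive mean over a 2-week window = T·E[λ|data] = 2·48/22 = 48/11.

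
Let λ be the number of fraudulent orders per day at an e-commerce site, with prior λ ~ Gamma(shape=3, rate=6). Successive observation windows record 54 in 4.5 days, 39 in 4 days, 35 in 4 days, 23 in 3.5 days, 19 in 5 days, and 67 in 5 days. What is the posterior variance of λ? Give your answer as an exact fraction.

15/64

Total count: 54 + 39 + 35 + 23 + 19 + 67 = 237.
Total exposure: 4.5 + 4 + 4 + 3.5 + 5 + 5 = 26 days.
Posterior: α' = 3 + 237 = 240, β' = 6 + 26 = 32.
Posterior variance = α'/β'² = 240/1024 = 15/64.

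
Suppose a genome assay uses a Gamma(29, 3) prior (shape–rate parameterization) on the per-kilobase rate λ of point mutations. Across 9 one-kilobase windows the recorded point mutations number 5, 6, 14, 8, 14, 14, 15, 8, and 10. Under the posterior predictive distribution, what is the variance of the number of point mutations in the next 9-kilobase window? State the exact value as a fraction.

Total count: 5 + 6 + 14 + 8 + 14 + 14 + 15 + 8 + 10 = 94.
Total exposure: 9 kilobases.
Gamma(α, β) with Poisson data over total exposure Σt gives posterior Gamma(α+Σx, β+Σt) = Gamma(123, 12).
The posterior predictive for a window of length T is Negative Binomial with variance T·α'·(β'+T)/β'² = 9·123·21/144 = 2583/16.

2583/16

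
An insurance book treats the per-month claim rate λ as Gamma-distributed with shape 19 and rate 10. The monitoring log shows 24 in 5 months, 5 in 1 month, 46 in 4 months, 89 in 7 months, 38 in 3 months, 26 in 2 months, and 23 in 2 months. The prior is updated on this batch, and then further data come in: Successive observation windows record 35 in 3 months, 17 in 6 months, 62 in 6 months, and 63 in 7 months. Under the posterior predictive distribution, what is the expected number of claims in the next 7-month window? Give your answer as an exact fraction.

Total count: 24 + 5 + 46 + 89 + 38 + 26 + 23 = 251.
Total exposure: 5 + 1 + 4 + 7 + 3 + 2 + 2 = 24 months.
After the first batch: Gamma(19 + 251, 10 + 24) = Gamma(270, 34).
Total count: 35 + 17 + 62 + 63 = 177.
Total exposure: 3 + 6 + 6 + 7 = 22 months.
After the second batch: Gamma(270 + 177, 34 + 22) = Gamma(447, 56).
Predictive mean over a 7-month window = T·E[λ|data] = 7·447/56 = 447/8.

447/8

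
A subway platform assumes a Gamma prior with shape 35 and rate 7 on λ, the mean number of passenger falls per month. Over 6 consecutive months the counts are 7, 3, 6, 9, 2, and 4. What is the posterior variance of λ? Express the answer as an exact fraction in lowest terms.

Total count: 7 + 3 + 6 + 9 + 2 + 4 = 31.
Total exposure: 6 months.
Posterior: α' = 35 + 31 = 66, β' = 7 + 6 = 13.
Posterior variance = α'/β'² = 66/169.

66/169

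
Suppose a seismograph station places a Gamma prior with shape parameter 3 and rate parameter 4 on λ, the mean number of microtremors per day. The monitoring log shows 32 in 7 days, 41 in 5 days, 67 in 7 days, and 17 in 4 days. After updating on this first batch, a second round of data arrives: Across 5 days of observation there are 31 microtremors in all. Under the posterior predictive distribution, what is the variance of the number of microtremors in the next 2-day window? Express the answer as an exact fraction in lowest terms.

Total count: 32 + 41 + 67 + 17 = 157.
Total exposure: 7 + 5 + 7 + 4 = 23 days.
After the first batch: Gamma(3 + 157, 4 + 23) = Gamma(160, 27).
Total count 31 over total exposure 5 days.
After the second batch: Gamma(160 + 31, 27 + 5) = Gamma(191, 32).
The posterior predictive for a window of length T is Negative Binomial with variance T·α'·(β'+T)/β'² = 2·191·34/1024 = 3247/256.

3247/256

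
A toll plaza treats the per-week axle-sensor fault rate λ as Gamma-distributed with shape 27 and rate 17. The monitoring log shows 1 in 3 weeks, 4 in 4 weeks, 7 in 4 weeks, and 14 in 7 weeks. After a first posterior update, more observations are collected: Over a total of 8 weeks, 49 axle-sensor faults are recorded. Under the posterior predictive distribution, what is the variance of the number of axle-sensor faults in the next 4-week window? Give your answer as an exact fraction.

19176/1849

Total count: 1 + 4 + 7 + 14 = 26.
Total exposure: 3 + 4 + 4 + 7 = 18 weeks.
After the first batch: Gamma(27 + 26, 17 + 18) = Gamma(53, 35).
Total count 49 over total exposure 8 weeks.
After the second batch: Gamma(53 + 49, 35 + 8) = Gamma(102, 43).
The posterior predictive for a window of length T is Negative Binomial with variance T·α'·(β'+T)/β'² = 4·102·47/1849 = 19176/1849.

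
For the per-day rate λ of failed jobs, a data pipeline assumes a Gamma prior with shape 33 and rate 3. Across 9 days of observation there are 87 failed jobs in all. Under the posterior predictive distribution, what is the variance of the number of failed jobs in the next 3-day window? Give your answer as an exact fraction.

75/2

Total count 87 over total exposure 9 days.
By Gamma–Poisson conjugacy, the posterior is Gamma(α + Σx, β + Σt) = Gamma(33 + 87, 3 + 9) = Gamma(120, 12).
The posterior predictive for a window of length T is Negative Binomial with variance T·α'·(β'+T)/β'² = 3·120·15/144 = 75/2.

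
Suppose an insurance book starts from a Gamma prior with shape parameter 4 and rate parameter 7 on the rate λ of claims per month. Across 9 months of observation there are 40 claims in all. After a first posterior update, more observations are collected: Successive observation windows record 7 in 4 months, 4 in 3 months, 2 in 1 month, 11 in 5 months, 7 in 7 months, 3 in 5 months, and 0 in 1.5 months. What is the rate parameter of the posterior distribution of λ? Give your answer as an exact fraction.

Total count 40 over total exposure 9 months.
After the first batch: Gamma(4 + 40, 7 + 9) = Gamma(44, 16).
Total count: 7 + 4 + 2 + 11 + 7 + 3 + 0 = 34.
Total exposure: 4 + 3 + 1 + 5 + 7 + 5 + 1.5 = 26.5 months.
After the second batch: Gamma(44 + 34, 16 + 26.5) = Gamma(78, 85/2).

85/2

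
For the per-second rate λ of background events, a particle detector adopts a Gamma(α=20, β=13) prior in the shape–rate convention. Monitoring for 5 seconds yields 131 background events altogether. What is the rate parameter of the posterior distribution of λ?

Total count 131 over total exposure 5 seconds.
Posterior: α' = 20 + 131 = 151, β' = 13 + 5 = 18.

18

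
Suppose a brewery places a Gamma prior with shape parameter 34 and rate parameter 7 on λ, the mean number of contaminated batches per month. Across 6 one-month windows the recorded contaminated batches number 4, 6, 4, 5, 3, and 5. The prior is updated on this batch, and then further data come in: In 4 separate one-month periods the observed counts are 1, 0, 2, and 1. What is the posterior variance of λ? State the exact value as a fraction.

Total count: 4 + 6 + 4 + 5 + 3 + 5 = 27.
Total exposure: 6 months.
After the first batch: Gamma(34 + 27, 7 + 6) = Gamma(61, 13).
Total count: 1 + 0 + 2 + 1 = 4.
Total exposure: 4 months.
After the second batch: Gamma(61 + 4, 13 + 4) = Gamma(65, 17).
Posterior variance = α'/β'² = 65/289.

65/289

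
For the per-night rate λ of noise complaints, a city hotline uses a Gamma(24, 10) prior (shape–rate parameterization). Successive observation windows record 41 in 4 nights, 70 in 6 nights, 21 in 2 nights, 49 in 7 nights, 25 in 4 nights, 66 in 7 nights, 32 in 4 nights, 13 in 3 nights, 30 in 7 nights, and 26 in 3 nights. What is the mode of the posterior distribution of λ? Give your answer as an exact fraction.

132/19

Total count: 41 + 70 + 21 + 49 + 25 + 66 + 32 + 13 + 30 + 26 = 373.
Total exposure: 4 + 6 + 2 + 7 + 4 + 7 + 4 + 3 + 7 + 3 = 47 nights.
By Gamma–Poisson conjugacy, the posterior is Gamma(α + Σx, β + Σt) = Gamma(24 + 373, 10 + 47) = Gamma(397, 57).
Posterior mode = (α'−1)/β' = 396/57 = 132/19.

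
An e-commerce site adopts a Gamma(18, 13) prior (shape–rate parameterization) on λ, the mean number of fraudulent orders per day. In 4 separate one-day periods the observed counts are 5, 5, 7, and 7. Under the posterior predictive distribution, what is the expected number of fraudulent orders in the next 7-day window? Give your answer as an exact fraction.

294/17

Total count: 5 + 5 + 7 + 7 = 24.
Total exposure: 4 days.
Conjugate update: add total count to the shape and total exposure to the rate, giving Gamma(42, 17).
Predictive mean over a 7-day window = T·E[λ|data] = 7·42/17 = 294/17.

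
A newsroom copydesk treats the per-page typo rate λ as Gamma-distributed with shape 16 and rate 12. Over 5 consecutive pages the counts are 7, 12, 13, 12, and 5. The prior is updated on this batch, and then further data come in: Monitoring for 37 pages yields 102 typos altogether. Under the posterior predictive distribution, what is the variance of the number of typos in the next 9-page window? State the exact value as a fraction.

1169/36

Total count: 7 + 12 + 13 + 12 + 5 = 49.
Total exposure: 5 pages.
After the first batch: Gamma(16 + 49, 12 + 5) = Gamma(65, 17).
Total count 102 over total exposure 37 pages.
After the second batch: Gamma(65 + 102, 17 + 37) = Gamma(167, 54).
The posterior predictive for a window of length T is Negative Binomial with variance T·α'·(β'+T)/β'² = 9·167·63/2916 = 1169/36.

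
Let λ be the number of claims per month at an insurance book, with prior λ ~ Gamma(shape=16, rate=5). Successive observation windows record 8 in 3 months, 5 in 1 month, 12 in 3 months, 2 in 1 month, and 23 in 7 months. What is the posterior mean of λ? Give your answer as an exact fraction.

Total count: 8 + 5 + 12 + 2 + 23 = 50.
Total exposure: 3 + 1 + 3 + 1 + 7 = 15 months.
By Gamma–Poisson conjugacy, the posterior is Gamma(α + Σx, β + Σt) = Gamma(16 + 50, 5 + 15) = Gamma(66, 20).
Posterior mean = α'/β' = 66/20 = 33/10.

33/10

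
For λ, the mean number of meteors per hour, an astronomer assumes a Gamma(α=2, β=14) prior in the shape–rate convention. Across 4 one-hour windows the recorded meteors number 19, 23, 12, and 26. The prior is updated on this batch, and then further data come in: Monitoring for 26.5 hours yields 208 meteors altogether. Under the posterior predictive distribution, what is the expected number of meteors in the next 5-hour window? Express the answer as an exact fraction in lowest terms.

Total count: 19 + 23 + 12 + 26 = 80.
Total exposure: 4 hours.
After the first batch: Gamma(2 + 80, 14 + 4) = Gamma(82, 18).
Total count 208 over total exposure 26.5 hours.
After the second batch: Gamma(82 + 208, 18 + 26.5) = Gamma(290, 89/2).
Predictive mean over a 5-hour window = T·E[λ|data] = 5·290/(89/2) = 2900/89.

2900/89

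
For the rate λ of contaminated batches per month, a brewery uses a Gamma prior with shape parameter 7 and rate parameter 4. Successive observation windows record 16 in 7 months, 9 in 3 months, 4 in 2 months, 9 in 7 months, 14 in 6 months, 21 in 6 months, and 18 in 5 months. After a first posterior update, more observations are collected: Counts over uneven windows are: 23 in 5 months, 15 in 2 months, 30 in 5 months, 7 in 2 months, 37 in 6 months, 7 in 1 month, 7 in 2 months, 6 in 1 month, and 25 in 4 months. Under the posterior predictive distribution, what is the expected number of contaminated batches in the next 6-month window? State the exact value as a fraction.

Total count: 16 + 9 + 4 + 9 + 14 + 21 + 18 = 91.
Total exposure: 7 + 3 + 2 + 7 + 6 + 6 + 5 = 36 months.
After the first batch: Gamma(7 + 91, 4 + 36) = Gamma(98, 40).
Total count: 23 + 15 + 30 + 7 + 37 + 7 + 7 + 6 + 25 = 157.
Total exposure: 5 + 2 + 5 + 2 + 6 + 1 + 2 + 1 + 4 = 28 months.
After the second batch: Gamma(98 + 157, 40 + 28) = Gamma(255, 68).
Predictive mean over a 6-month window = T·E[λ|data] = 6·255/68 = 45/2.

45/2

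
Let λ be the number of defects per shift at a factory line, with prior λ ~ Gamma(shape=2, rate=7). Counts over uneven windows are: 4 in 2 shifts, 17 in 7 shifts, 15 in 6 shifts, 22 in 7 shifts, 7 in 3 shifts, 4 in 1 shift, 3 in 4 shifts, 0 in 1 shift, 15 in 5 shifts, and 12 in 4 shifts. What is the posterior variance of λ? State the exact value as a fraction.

Total count: 4 + 17 + 15 + 22 + 7 + 4 + 3 + 0 + 15 + 12 = 99.
Total exposure: 2 + 7 + 6 + 7 + 3 + 1 + 4 + 1 + 5 + 4 = 40 shifts.
Posterior: α' = 2 + 99 = 101, β' = 7 + 40 = 47.
Posterior variance = α'/β'² = 101/2209.

101/2209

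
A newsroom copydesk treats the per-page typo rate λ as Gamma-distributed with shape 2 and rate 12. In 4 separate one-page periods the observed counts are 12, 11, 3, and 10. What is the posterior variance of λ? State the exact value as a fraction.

Total count: 12 + 11 + 3 + 10 = 36.
Total exposure: 4 pages.
Gamma(α, β) with Poisson data over total exposure Σt gives posterior Gamma(α+Σx, β+Σt) = Gamma(38, 16).
Posterior variance = α'/β'² = 38/256 = 19/128.

19/128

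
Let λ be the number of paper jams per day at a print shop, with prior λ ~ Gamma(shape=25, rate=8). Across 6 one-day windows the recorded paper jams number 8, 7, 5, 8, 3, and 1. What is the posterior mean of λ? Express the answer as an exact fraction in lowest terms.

57/14

Total count: 8 + 7 + 5 + 8 + 3 + 1 = 32.
Total exposure: 6 days.
Gamma(α, β) with Poisson data over total exposure Σt gives posterior Gamma(α+Σx, β+Σt) = Gamma(57, 14).
Posterior mean = α'/β' = 57/14.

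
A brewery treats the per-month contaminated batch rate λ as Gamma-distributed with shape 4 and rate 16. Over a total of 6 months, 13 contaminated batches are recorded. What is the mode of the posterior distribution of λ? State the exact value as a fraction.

8/11

Total count 13 over total exposure 6 months.
The Gamma prior is conjugate for the Poisson rate, so λ | data ~ Gamma(4+13, 16+6) = Gamma(17, 22).
Posterior mode = (α'−1)/β' = 16/22 = 8/11.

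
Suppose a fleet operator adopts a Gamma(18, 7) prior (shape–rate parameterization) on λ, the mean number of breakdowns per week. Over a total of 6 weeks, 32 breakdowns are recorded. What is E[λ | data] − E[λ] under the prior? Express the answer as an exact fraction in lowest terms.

116/91

Total count 32 over total exposure 6 weeks.
Gamma(α, β) with Poisson data over total exposure Σt gives posterior Gamma(α+Σx, β+Σt) = Gamma(50, 13).
Posterior mean = 50/13 = 50/13; prior mean = 18/7 = 18/7. Difference = 50/13 − 18/7 = 116/91.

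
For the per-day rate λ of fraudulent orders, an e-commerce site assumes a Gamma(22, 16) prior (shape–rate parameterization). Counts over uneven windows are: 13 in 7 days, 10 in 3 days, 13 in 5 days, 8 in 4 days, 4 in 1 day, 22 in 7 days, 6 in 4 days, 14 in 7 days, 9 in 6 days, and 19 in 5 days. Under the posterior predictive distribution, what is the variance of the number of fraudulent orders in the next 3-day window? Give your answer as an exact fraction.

Total count: 13 + 10 + 13 + 8 + 4 + 22 + 6 + 14 + 9 + 19 = 118.
Total exposure: 7 + 3 + 5 + 4 + 1 + 7 + 4 + 7 + 6 + 5 = 49 days.
By Gamma–Poisson conjugacy, the posterior is Gamma(α + Σx, β + Σt) = Gamma(22 + 118, 16 + 49) = Gamma(140, 65).
The posterior predictive for a window of length T is Negative Binomial with variance T·α'·(β'+T)/β'² = 3·140·68/4225 = 5712/845.

5712/845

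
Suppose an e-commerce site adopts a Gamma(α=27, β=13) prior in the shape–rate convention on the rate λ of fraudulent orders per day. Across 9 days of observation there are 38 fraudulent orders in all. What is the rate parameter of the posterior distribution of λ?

22

Total count 38 over total exposure 9 days.
The Gamma prior is conjugate for the Poisson rate, so λ | data ~ Gamma(27+38, 13+9) = Gamma(65, 22).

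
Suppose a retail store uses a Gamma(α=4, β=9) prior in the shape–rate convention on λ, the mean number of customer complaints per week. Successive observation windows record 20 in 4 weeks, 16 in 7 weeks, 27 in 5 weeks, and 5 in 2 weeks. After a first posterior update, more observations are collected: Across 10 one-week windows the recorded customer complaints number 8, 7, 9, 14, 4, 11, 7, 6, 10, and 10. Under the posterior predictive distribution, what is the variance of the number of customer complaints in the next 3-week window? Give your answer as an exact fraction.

Total count: 20 + 16 + 27 + 5 = 68.
Total exposure: 4 + 7 + 5 + 2 = 18 weeks.
After the first batch: Gamma(4 + 68, 9 + 18) = Gamma(72, 27).
Total count: 8 + 7 + 9 + 14 + 4 + 11 + 7 + 6 + 10 + 10 = 86.
Total exposure: 10 weeks.
After the second batch: Gamma(72 + 86, 27 + 10) = Gamma(158, 37).
The posterior predictive for a window of length T is Negative Binomial with variance T·α'·(β'+T)/β'² = 3·158·40/1369 = 18960/1369.

18960/1369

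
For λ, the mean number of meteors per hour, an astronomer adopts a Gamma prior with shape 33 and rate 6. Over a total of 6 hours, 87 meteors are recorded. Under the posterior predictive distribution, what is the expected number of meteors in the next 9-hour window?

Total count 87 over total exposure 6 hours.
Gamma(α, β) with Poisson data over total exposure Σt gives posterior Gamma(α+Σx, β+Σt) = Gamma(120, 12).
Predictive mean over a 9-hour window = T·E[λ|data] = 9·120/12 = 90.

90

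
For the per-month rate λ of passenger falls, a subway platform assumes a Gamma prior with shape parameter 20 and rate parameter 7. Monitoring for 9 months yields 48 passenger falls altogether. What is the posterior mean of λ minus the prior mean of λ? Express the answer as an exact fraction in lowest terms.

Total count 48 over total exposure 9 months.
Posterior: α' = 20 + 48 = 68, β' = 7 + 9 = 16.
Posterior mean = 68/16 = 17/4; prior mean = 20/7 = 20/7. Difference = 17/4 − 20/7 = 39/28.

39/28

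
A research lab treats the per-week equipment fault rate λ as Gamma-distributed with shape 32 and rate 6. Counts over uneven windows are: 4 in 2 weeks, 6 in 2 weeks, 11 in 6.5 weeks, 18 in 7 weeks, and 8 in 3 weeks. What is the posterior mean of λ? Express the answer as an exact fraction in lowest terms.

158/53

Total count: 4 + 6 + 11 + 18 + 8 = 47.
Total exposure: 2 + 2 + 6.5 + 7 + 3 = 20.5 weeks.
The Gamma prior is conjugate for the Poisson rate, so λ | data ~ Gamma(32+47, 6+20.5) = Gamma(79, 53/2).
Posterior mean = α'/β' = 79/(53/2) = 158/53.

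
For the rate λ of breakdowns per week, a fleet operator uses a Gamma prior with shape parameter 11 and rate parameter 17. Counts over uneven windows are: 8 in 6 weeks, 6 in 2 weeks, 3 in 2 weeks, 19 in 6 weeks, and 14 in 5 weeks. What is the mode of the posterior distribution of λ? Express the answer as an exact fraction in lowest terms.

Total count: 8 + 6 + 3 + 19 + 14 = 50.
Total exposure: 6 + 2 + 2 + 6 + 5 = 21 weeks.
Posterior: α' = 11 + 50 = 61, β' = 17 + 21 = 38.
Posterior mode = (α'−1)/β' = 60/38 = 30/19.

30/19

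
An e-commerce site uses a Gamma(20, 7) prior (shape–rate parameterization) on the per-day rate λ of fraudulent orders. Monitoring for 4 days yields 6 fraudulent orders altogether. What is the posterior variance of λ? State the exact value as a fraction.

Total count 6 over total exposure 4 days.
The Gamma prior is conjugate for the Poisson rate, so λ | data ~ Gamma(20+6, 7+4) = Gamma(26, 11).
Posterior variance = α'/β'² = 26/121.

26/121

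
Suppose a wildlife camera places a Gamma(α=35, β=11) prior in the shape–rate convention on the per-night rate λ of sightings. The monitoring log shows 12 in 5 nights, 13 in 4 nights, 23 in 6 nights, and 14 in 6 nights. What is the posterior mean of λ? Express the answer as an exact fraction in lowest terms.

Total count: 12 + 13 + 23 + 14 = 62.
Total exposure: 5 + 4 + 6 + 6 = 21 nights.
Gamma(α, β) with Poisson data over total exposure Σt gives posterior Gamma(α+Σx, β+Σt) = Gamma(97, 32).
Posterior mean = α'/β' = 97/32.

97/32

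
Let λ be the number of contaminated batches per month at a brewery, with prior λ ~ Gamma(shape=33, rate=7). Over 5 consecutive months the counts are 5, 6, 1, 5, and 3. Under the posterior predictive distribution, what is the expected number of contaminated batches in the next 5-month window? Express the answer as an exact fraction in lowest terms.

Total count: 5 + 6 + 1 + 5 + 3 = 20.
Total exposure: 5 months.
The Gamma prior is conjugate for the Poisson rate, so λ | data ~ Gamma(33+20, 7+5) = Gamma(53, 12).
Predictive mean over a 5-month window = T·E[λ|data] = 5·53/12 = 265/12.

265/12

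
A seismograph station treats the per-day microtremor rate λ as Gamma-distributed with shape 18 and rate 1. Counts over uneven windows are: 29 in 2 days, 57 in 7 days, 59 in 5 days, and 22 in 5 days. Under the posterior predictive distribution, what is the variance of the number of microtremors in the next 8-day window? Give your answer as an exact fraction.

518/5

Total count: 29 + 57 + 59 + 22 = 167.
Total exposure: 2 + 7 + 5 + 5 = 19 days.
Posterior: α' = 18 + 167 = 185, β' = 1 + 19 = 20.
The posterior predictive for a window of length T is Negative Binomial with variance T·α'·(β'+T)/β'² = 8·185·28/400 = 518/5.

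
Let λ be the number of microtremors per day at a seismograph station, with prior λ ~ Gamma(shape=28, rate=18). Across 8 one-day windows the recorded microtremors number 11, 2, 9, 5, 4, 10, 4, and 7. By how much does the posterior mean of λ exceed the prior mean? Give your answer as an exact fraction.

Total count: 11 + 2 + 9 + 5 + 4 + 10 + 4 + 7 = 52.
Total exposure: 8 days.
The Gamma prior is conjugate for the Poisson rate, so λ | data ~ Gamma(28+52, 18+8) = Gamma(80, 26).
Posterior mean = 80/26 = 40/13; prior mean = 28/18 = 14/9. Difference = 40/13 − 14/9 = 178/117.

178/117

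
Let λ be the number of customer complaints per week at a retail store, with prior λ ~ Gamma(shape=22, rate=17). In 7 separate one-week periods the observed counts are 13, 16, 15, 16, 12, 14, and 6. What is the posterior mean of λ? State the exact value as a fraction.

19/4

Total count: 13 + 16 + 15 + 16 + 12 + 14 + 6 = 92.
Total exposure: 7 weeks.
Conjugate update: add total count to the shape and total exposure to the rate, giving Gamma(114, 24).
Posterior mean = α'/β' = 114/24 = 19/4.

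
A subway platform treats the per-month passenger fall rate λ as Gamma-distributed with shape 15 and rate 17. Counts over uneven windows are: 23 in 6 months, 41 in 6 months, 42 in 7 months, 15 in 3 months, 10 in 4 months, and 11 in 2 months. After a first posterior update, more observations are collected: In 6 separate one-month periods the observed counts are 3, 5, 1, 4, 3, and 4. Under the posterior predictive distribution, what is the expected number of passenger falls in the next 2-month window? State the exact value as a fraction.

118/17

Total count: 23 + 41 + 42 + 15 + 10 + 11 = 142.
Total exposure: 6 + 6 + 7 + 3 + 4 + 2 = 28 months.
After the first batch: Gamma(15 + 142, 17 + 28) = Gamma(157, 45).
Total count: 3 + 5 + 1 + 4 + 3 + 4 = 20.
Total exposure: 6 months.
After the second batch: Gamma(157 + 20, 45 + 6) = Gamma(177, 51).
Predictive mean over a 2-month window = T·E[λ|data] = 2·177/51 = 118/17.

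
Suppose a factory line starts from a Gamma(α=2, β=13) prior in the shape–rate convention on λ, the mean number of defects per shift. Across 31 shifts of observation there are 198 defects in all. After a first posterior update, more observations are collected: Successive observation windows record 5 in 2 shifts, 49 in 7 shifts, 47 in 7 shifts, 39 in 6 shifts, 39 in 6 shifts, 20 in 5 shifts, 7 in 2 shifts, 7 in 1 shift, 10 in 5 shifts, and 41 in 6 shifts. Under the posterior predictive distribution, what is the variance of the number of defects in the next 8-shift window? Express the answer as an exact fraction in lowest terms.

Total count 198 over total exposure 31 shifts.
After the first batch: Gamma(2 + 198, 13 + 31) = Gamma(200, 44).
Total count: 5 + 49 + 47 + 39 + 39 + 20 + 7 + 7 + 10 + 41 = 264.
Total exposure: 2 + 7 + 7 + 6 + 6 + 5 + 2 + 1 + 5 + 6 = 47 shifts.
After the second batch: Gamma(200 + 264, 44 + 47) = Gamma(464, 91).
The posterior predictive for a window of length T is Negative Binomial with variance T·α'·(β'+T)/β'² = 8·464·99/8281 = 367488/8281.

367488/8281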